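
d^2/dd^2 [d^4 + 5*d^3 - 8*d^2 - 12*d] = 12*d^2 + 30*d - 16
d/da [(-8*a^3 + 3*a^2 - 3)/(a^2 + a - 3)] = (-8*a^4 - 16*a^3 + 75*a^2 - 12*a + 3)/(a^4 + 2*a^3 - 5*a^2 - 6*a + 9)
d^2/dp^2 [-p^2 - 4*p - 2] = -2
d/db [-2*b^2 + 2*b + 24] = 2 - 4*b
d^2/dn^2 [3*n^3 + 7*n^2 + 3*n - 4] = 18*n + 14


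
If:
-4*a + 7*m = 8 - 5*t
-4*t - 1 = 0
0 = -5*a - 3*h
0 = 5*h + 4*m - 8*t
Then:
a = 153/127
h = -255/127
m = 1021/508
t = -1/4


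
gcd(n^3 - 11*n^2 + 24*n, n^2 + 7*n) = n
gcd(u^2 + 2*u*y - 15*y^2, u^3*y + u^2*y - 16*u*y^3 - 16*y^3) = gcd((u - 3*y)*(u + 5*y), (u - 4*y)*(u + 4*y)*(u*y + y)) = 1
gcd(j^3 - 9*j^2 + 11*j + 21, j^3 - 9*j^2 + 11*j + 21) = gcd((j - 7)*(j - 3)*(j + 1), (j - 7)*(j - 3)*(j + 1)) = j^3 - 9*j^2 + 11*j + 21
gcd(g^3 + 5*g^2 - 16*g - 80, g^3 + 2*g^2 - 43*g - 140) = g^2 + 9*g + 20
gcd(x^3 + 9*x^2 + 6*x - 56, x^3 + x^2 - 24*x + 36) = x - 2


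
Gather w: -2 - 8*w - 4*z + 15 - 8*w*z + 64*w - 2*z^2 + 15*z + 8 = w*(56 - 8*z) - 2*z^2 + 11*z + 21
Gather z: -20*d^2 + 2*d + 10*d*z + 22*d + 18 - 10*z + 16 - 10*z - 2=-20*d^2 + 24*d + z*(10*d - 20) + 32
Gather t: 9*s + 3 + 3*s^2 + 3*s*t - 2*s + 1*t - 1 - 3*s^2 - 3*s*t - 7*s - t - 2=0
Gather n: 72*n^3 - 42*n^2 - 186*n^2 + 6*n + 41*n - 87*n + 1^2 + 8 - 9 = 72*n^3 - 228*n^2 - 40*n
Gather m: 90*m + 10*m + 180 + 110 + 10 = 100*m + 300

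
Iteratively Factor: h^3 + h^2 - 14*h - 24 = (h - 4)*(h^2 + 5*h + 6) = (h - 4)*(h + 2)*(h + 3)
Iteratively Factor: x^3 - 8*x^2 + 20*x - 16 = (x - 2)*(x^2 - 6*x + 8) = (x - 2)^2*(x - 4)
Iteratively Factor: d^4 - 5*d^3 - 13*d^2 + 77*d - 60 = (d - 1)*(d^3 - 4*d^2 - 17*d + 60) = (d - 1)*(d + 4)*(d^2 - 8*d + 15) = (d - 5)*(d - 1)*(d + 4)*(d - 3)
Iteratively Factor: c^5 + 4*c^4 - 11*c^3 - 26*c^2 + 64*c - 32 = (c + 4)*(c^4 - 11*c^2 + 18*c - 8) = (c - 2)*(c + 4)*(c^3 + 2*c^2 - 7*c + 4) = (c - 2)*(c - 1)*(c + 4)*(c^2 + 3*c - 4) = (c - 2)*(c - 1)^2*(c + 4)*(c + 4)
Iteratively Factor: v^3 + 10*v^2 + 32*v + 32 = (v + 2)*(v^2 + 8*v + 16) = (v + 2)*(v + 4)*(v + 4)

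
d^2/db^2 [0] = 0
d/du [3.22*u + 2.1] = 3.22000000000000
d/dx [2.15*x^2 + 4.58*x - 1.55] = 4.3*x + 4.58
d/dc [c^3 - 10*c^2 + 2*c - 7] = 3*c^2 - 20*c + 2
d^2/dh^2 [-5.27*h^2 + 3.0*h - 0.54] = -10.5400000000000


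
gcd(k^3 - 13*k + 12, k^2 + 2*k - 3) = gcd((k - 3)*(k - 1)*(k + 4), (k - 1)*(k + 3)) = k - 1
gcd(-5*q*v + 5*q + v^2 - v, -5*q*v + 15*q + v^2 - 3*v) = 5*q - v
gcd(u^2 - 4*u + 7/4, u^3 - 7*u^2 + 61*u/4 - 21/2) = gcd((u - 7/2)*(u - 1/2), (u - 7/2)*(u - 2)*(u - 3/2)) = u - 7/2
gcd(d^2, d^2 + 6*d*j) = d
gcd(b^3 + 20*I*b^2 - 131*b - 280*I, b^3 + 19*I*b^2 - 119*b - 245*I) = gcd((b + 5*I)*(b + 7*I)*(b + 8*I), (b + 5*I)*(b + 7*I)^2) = b^2 + 12*I*b - 35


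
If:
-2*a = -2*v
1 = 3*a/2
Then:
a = 2/3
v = 2/3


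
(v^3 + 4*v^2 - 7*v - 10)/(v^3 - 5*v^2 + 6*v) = (v^2 + 6*v + 5)/(v*(v - 3))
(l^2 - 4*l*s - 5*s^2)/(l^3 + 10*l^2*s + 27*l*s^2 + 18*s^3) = (l - 5*s)/(l^2 + 9*l*s + 18*s^2)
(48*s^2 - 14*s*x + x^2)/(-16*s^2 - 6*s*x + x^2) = (-6*s + x)/(2*s + x)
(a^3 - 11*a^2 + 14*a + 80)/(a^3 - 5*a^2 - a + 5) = (a^2 - 6*a - 16)/(a^2 - 1)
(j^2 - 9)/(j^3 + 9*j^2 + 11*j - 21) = (j - 3)/(j^2 + 6*j - 7)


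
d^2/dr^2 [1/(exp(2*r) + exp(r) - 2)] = (2*(2*exp(r) + 1)^2*exp(r) - (4*exp(r) + 1)*(exp(2*r) + exp(r) - 2))*exp(r)/(exp(2*r) + exp(r) - 2)^3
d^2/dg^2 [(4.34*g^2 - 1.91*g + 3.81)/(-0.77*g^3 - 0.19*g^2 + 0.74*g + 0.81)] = (-5.14637199999999*g^6 + 6.794634*g^5 - 40.268382*g^4 - 45.72033*g^3 + 22.48803*g^2 - 9.279972*g - 13.330086)/(0.456533*g^9 + 0.337953*g^8 - 1.232847*g^7 - 2.08346*g^6 + 0.473796*g^5 + 2.993637*g^4 + 1.793683*g^3 - 0.956691*g^2 - 1.456542*g - 0.531441)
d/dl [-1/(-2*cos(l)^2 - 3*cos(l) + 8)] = (4*cos(l) + 3)*sin(l)/(3*cos(l) + cos(2*l) - 7)^2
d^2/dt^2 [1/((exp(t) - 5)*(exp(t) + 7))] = (4*exp(3*t) + 6*exp(2*t) + 144*exp(t) + 70)*exp(t)/(exp(6*t) + 6*exp(5*t) - 93*exp(4*t) - 412*exp(3*t) + 3255*exp(2*t) + 7350*exp(t) - 42875)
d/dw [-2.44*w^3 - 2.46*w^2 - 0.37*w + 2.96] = -7.32*w^2 - 4.92*w - 0.37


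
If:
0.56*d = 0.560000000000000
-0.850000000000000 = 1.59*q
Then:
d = 1.00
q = -0.53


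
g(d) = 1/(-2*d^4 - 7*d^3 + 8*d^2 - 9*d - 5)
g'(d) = (8*d^3 + 21*d^2 - 16*d + 9)/(-2*d^4 - 7*d^3 + 8*d^2 - 9*d - 5)^2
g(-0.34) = -1.30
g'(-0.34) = 28.15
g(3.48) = -0.00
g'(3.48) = 0.00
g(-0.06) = -0.23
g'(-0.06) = 0.51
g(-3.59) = 0.01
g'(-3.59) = -0.00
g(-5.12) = -0.01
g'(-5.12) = -0.01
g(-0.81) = 0.10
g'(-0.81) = 0.29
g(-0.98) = 0.06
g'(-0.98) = 0.14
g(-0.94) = 0.07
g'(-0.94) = 0.16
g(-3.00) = 0.01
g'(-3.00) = 0.00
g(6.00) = 0.00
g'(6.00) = 0.00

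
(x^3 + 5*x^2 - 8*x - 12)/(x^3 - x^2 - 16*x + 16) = (x^3 + 5*x^2 - 8*x - 12)/(x^3 - x^2 - 16*x + 16)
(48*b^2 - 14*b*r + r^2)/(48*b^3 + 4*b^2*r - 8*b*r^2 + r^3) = (-8*b + r)/(-8*b^2 - 2*b*r + r^2)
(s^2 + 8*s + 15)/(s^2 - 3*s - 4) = (s^2 + 8*s + 15)/(s^2 - 3*s - 4)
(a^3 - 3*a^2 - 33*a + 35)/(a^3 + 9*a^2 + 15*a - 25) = (a - 7)/(a + 5)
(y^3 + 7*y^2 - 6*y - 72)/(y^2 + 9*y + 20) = (y^2 + 3*y - 18)/(y + 5)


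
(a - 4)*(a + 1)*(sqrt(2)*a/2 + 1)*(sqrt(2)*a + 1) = a^4 - 3*a^3 + 3*sqrt(2)*a^3/2 - 9*sqrt(2)*a^2/2 - 3*a^2 - 6*sqrt(2)*a - 3*a - 4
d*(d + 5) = d^2 + 5*d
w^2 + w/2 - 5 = (w - 2)*(w + 5/2)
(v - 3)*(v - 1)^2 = v^3 - 5*v^2 + 7*v - 3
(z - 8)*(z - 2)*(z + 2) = z^3 - 8*z^2 - 4*z + 32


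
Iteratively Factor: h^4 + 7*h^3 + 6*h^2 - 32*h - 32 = (h + 4)*(h^3 + 3*h^2 - 6*h - 8) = (h - 2)*(h + 4)*(h^2 + 5*h + 4) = (h - 2)*(h + 4)^2*(h + 1)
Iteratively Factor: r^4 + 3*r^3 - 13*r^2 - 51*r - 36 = (r + 1)*(r^3 + 2*r^2 - 15*r - 36) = (r + 1)*(r + 3)*(r^2 - r - 12) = (r - 4)*(r + 1)*(r + 3)*(r + 3)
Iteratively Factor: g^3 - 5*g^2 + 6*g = (g - 2)*(g^2 - 3*g) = g*(g - 2)*(g - 3)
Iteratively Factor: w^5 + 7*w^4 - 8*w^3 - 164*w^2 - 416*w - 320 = (w + 2)*(w^4 + 5*w^3 - 18*w^2 - 128*w - 160) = (w - 5)*(w + 2)*(w^3 + 10*w^2 + 32*w + 32) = (w - 5)*(w + 2)*(w + 4)*(w^2 + 6*w + 8) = (w - 5)*(w + 2)^2*(w + 4)*(w + 4)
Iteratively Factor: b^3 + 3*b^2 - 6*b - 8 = (b + 4)*(b^2 - b - 2) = (b + 1)*(b + 4)*(b - 2)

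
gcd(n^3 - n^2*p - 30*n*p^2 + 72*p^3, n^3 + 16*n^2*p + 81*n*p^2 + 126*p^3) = n + 6*p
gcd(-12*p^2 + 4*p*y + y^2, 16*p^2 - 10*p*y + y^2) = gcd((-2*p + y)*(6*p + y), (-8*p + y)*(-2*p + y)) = -2*p + y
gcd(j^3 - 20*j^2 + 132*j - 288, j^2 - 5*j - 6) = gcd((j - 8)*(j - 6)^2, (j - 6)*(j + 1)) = j - 6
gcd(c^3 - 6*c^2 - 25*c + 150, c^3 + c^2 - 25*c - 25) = c^2 - 25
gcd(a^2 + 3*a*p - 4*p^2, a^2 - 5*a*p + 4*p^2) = -a + p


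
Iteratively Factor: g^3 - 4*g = (g - 2)*(g^2 + 2*g) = (g - 2)*(g + 2)*(g)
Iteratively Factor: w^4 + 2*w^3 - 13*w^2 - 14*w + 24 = (w - 3)*(w^3 + 5*w^2 + 2*w - 8) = (w - 3)*(w + 2)*(w^2 + 3*w - 4) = (w - 3)*(w + 2)*(w + 4)*(w - 1)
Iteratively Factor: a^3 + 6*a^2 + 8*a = (a + 2)*(a^2 + 4*a) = (a + 2)*(a + 4)*(a)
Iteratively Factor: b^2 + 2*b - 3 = (b + 3)*(b - 1)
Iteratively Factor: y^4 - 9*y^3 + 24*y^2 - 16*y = (y - 4)*(y^3 - 5*y^2 + 4*y) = (y - 4)*(y - 1)*(y^2 - 4*y) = y*(y - 4)*(y - 1)*(y - 4)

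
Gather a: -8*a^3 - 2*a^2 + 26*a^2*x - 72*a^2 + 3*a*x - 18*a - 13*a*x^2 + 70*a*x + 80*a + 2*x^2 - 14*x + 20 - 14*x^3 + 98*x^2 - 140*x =-8*a^3 + a^2*(26*x - 74) + a*(-13*x^2 + 73*x + 62) - 14*x^3 + 100*x^2 - 154*x + 20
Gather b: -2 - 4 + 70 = 64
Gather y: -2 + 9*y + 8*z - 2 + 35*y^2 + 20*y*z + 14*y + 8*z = 35*y^2 + y*(20*z + 23) + 16*z - 4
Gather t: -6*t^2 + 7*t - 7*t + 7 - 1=6 - 6*t^2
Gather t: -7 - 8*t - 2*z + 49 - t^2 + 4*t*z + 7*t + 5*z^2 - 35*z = -t^2 + t*(4*z - 1) + 5*z^2 - 37*z + 42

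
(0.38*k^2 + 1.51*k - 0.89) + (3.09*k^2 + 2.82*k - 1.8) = 3.47*k^2 + 4.33*k - 2.69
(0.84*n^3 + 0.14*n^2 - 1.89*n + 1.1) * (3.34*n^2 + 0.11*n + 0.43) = 2.8056*n^5 + 0.56*n^4 - 5.936*n^3 + 3.5263*n^2 - 0.6917*n + 0.473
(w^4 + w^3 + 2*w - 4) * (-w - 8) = -w^5 - 9*w^4 - 8*w^3 - 2*w^2 - 12*w + 32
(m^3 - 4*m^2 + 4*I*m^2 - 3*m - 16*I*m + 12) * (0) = 0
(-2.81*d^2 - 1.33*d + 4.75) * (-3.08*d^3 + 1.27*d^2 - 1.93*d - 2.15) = 8.6548*d^5 + 0.5277*d^4 - 10.8958*d^3 + 14.6409*d^2 - 6.308*d - 10.2125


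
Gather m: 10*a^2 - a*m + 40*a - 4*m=10*a^2 + 40*a + m*(-a - 4)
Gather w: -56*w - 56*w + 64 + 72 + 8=144 - 112*w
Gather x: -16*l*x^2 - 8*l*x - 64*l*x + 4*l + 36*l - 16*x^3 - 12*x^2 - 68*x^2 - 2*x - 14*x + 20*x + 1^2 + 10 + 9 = 40*l - 16*x^3 + x^2*(-16*l - 80) + x*(4 - 72*l) + 20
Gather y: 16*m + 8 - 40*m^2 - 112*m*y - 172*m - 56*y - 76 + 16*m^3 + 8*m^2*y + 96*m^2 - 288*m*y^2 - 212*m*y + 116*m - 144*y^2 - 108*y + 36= 16*m^3 + 56*m^2 - 40*m + y^2*(-288*m - 144) + y*(8*m^2 - 324*m - 164) - 32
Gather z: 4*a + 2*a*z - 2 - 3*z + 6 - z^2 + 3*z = 2*a*z + 4*a - z^2 + 4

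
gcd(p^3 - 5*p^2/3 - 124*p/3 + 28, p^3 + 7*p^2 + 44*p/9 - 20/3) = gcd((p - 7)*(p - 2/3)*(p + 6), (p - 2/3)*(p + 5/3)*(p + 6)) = p^2 + 16*p/3 - 4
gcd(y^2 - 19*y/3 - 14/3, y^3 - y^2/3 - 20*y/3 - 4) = y + 2/3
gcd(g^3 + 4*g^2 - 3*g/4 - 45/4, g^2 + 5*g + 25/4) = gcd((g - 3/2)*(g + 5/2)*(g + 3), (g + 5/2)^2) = g + 5/2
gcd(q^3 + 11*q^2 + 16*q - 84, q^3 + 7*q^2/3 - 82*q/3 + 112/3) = q^2 + 5*q - 14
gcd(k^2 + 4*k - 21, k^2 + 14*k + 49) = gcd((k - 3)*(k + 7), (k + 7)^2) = k + 7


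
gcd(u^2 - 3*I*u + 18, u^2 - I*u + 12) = u + 3*I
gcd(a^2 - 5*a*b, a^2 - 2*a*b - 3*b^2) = 1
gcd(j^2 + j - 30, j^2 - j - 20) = j - 5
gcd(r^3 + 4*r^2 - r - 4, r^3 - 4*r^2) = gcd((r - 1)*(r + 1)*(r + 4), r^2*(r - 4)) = 1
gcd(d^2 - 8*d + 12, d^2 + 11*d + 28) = 1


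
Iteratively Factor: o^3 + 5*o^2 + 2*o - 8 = (o + 2)*(o^2 + 3*o - 4) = (o - 1)*(o + 2)*(o + 4)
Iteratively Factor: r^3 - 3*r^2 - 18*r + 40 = (r - 5)*(r^2 + 2*r - 8) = (r - 5)*(r - 2)*(r + 4)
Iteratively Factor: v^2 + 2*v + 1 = (v + 1)*(v + 1)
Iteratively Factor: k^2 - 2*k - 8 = (k - 4)*(k + 2)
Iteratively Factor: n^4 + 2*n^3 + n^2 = (n + 1)*(n^3 + n^2) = n*(n + 1)*(n^2 + n) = n*(n + 1)^2*(n)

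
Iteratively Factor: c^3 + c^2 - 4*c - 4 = (c - 2)*(c^2 + 3*c + 2) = (c - 2)*(c + 2)*(c + 1)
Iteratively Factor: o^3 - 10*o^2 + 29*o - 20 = (o - 4)*(o^2 - 6*o + 5) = (o - 5)*(o - 4)*(o - 1)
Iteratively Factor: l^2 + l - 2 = (l + 2)*(l - 1)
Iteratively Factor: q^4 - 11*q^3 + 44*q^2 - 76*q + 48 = (q - 4)*(q^3 - 7*q^2 + 16*q - 12) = (q - 4)*(q - 2)*(q^2 - 5*q + 6) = (q - 4)*(q - 3)*(q - 2)*(q - 2)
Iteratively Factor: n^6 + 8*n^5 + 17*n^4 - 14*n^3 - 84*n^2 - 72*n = (n + 3)*(n^5 + 5*n^4 + 2*n^3 - 20*n^2 - 24*n) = (n - 2)*(n + 3)*(n^4 + 7*n^3 + 16*n^2 + 12*n) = (n - 2)*(n + 3)^2*(n^3 + 4*n^2 + 4*n) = n*(n - 2)*(n + 3)^2*(n^2 + 4*n + 4) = n*(n - 2)*(n + 2)*(n + 3)^2*(n + 2)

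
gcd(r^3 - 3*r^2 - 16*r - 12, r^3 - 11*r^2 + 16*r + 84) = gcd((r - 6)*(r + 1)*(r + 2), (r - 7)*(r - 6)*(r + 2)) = r^2 - 4*r - 12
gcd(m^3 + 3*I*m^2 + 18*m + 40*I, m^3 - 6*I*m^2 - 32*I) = m^2 - 2*I*m + 8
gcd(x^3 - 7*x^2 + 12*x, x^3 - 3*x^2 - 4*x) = x^2 - 4*x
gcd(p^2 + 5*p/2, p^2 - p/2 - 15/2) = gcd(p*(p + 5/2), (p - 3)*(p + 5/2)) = p + 5/2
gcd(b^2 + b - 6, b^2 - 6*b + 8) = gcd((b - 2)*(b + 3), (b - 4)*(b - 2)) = b - 2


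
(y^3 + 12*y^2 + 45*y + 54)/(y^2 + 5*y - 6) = (y^2 + 6*y + 9)/(y - 1)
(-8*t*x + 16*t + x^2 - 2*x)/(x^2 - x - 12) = (8*t*x - 16*t - x^2 + 2*x)/(-x^2 + x + 12)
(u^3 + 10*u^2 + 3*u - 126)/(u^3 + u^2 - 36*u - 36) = (u^2 + 4*u - 21)/(u^2 - 5*u - 6)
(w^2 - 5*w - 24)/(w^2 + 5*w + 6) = (w - 8)/(w + 2)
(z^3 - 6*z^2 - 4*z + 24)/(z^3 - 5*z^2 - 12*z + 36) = (z + 2)/(z + 3)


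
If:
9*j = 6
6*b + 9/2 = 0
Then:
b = -3/4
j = 2/3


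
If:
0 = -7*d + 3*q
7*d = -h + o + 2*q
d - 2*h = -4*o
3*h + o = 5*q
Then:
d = 0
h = 0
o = 0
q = 0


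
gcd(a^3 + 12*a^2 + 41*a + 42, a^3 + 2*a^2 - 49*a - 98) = a^2 + 9*a + 14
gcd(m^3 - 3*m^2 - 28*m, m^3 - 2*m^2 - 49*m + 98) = m - 7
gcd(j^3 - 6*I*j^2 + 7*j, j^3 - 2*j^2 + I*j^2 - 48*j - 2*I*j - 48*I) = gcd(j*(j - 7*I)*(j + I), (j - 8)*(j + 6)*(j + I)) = j + I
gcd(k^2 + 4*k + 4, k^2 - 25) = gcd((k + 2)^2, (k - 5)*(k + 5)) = 1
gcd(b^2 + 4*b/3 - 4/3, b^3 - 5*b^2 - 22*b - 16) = b + 2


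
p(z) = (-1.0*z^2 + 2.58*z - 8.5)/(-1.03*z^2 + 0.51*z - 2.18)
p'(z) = (2.58 - 2.0*z)/(-1.03*z^2 + 0.51*z - 2.18) + (2.06*z - 0.51)*(-1.0*z^2 + 2.58*z - 8.5)/(-1.03*z^2 + 0.51*z - 2.18)^2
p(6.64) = 0.80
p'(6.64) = 0.00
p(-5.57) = 1.46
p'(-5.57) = 0.10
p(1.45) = 1.90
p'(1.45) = -1.22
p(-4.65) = 1.57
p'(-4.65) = 0.15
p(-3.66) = 1.76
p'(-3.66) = 0.24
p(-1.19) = 3.06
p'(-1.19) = 0.97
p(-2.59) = 2.10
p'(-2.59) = 0.44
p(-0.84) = 3.41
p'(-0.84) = 1.01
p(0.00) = 3.90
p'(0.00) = -0.27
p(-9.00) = 1.25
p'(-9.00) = 0.04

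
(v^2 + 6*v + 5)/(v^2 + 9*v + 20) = (v + 1)/(v + 4)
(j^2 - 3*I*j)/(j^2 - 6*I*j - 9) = j/(j - 3*I)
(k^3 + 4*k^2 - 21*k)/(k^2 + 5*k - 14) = k*(k - 3)/(k - 2)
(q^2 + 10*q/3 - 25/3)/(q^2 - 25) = (q - 5/3)/(q - 5)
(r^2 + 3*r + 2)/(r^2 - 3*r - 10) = (r + 1)/(r - 5)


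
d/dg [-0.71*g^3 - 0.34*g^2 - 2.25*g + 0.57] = -2.13*g^2 - 0.68*g - 2.25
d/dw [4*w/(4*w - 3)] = -12/(4*w - 3)^2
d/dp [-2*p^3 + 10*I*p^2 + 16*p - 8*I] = -6*p^2 + 20*I*p + 16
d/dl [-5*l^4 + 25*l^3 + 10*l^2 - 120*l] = -20*l^3 + 75*l^2 + 20*l - 120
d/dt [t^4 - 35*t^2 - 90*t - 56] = 4*t^3 - 70*t - 90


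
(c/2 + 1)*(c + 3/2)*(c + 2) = c^3/2 + 11*c^2/4 + 5*c + 3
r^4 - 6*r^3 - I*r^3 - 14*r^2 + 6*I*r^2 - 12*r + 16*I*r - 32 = (r - 8)*(r + 2)*(r - 2*I)*(r + I)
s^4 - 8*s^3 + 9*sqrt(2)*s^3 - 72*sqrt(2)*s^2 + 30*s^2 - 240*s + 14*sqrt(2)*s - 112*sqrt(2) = (s - 8)*(s + sqrt(2))^2*(s + 7*sqrt(2))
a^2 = a^2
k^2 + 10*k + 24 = (k + 4)*(k + 6)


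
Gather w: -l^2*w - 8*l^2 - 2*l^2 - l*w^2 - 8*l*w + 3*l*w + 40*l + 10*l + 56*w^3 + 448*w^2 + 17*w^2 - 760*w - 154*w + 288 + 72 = -10*l^2 + 50*l + 56*w^3 + w^2*(465 - l) + w*(-l^2 - 5*l - 914) + 360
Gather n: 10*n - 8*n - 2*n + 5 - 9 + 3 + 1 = 0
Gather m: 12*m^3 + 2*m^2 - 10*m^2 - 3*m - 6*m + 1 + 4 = 12*m^3 - 8*m^2 - 9*m + 5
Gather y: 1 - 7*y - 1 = -7*y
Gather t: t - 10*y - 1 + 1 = t - 10*y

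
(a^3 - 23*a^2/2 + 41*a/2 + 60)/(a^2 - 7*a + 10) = (a^2 - 13*a/2 - 12)/(a - 2)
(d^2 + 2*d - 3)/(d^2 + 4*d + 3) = (d - 1)/(d + 1)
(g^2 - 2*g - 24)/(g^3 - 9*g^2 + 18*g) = (g + 4)/(g*(g - 3))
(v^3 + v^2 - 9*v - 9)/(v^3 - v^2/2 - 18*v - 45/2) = 2*(v^2 - 2*v - 3)/(2*v^2 - 7*v - 15)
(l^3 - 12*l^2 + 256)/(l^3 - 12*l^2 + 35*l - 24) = (l^2 - 4*l - 32)/(l^2 - 4*l + 3)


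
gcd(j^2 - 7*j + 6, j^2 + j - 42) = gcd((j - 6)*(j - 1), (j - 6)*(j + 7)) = j - 6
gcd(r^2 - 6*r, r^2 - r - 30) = r - 6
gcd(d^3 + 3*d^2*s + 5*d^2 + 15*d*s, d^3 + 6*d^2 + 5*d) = d^2 + 5*d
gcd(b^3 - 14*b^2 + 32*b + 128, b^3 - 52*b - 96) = b^2 - 6*b - 16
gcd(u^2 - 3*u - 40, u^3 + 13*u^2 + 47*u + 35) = u + 5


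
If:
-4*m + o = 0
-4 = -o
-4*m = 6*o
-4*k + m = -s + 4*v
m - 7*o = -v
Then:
No Solution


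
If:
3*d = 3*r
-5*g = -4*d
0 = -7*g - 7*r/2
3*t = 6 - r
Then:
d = 0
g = 0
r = 0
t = 2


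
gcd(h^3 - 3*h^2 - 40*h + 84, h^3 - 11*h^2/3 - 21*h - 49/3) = h - 7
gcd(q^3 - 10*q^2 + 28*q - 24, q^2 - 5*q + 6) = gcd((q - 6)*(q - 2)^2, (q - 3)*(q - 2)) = q - 2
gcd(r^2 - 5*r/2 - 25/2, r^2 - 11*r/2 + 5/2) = r - 5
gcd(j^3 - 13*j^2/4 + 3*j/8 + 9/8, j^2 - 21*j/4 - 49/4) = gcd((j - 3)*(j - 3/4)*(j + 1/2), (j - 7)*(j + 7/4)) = 1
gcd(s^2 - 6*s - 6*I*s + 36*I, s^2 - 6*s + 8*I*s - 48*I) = s - 6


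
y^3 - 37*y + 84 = (y - 4)*(y - 3)*(y + 7)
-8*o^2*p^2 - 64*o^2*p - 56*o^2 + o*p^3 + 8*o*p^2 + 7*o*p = (-8*o + p)*(p + 7)*(o*p + o)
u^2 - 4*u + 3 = (u - 3)*(u - 1)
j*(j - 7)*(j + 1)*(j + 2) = j^4 - 4*j^3 - 19*j^2 - 14*j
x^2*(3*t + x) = 3*t*x^2 + x^3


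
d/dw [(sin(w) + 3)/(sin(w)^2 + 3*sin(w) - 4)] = (-6*sin(w) + cos(w)^2 - 14)*cos(w)/(sin(w)^2 + 3*sin(w) - 4)^2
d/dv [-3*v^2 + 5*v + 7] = 5 - 6*v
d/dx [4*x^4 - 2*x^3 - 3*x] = 16*x^3 - 6*x^2 - 3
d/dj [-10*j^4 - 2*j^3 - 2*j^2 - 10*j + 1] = -40*j^3 - 6*j^2 - 4*j - 10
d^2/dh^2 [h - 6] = 0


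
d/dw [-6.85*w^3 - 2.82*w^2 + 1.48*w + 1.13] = -20.55*w^2 - 5.64*w + 1.48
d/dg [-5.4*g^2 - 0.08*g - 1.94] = -10.8*g - 0.08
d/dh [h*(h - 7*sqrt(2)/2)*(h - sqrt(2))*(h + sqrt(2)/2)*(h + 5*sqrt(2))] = 5*h^4 + 4*sqrt(2)*h^3 - 225*h^2/2 + 32*sqrt(2)*h + 35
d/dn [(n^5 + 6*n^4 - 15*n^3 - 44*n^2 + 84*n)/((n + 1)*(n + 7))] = (3*n^4 + 2*n^3 - 11*n^2 - 16*n + 12)/(n^2 + 2*n + 1)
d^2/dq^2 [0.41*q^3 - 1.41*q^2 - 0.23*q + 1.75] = 2.46*q - 2.82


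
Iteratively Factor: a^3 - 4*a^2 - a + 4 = (a - 4)*(a^2 - 1) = (a - 4)*(a - 1)*(a + 1)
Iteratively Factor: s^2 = (s)*(s)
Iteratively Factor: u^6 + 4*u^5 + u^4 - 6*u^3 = (u + 2)*(u^5 + 2*u^4 - 3*u^3) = u*(u + 2)*(u^4 + 2*u^3 - 3*u^2) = u*(u + 2)*(u + 3)*(u^3 - u^2) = u*(u - 1)*(u + 2)*(u + 3)*(u^2) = u^2*(u - 1)*(u + 2)*(u + 3)*(u)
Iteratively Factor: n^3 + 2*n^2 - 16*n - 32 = (n + 4)*(n^2 - 2*n - 8) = (n + 2)*(n + 4)*(n - 4)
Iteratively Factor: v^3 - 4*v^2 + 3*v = (v)*(v^2 - 4*v + 3) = v*(v - 1)*(v - 3)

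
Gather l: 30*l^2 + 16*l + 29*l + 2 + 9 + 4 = 30*l^2 + 45*l + 15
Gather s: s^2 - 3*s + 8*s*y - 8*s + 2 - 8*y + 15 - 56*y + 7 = s^2 + s*(8*y - 11) - 64*y + 24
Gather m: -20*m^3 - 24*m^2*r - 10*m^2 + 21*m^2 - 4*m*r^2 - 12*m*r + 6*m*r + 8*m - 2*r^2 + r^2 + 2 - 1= -20*m^3 + m^2*(11 - 24*r) + m*(-4*r^2 - 6*r + 8) - r^2 + 1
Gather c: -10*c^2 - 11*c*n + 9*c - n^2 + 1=-10*c^2 + c*(9 - 11*n) - n^2 + 1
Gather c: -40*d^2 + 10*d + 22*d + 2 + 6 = -40*d^2 + 32*d + 8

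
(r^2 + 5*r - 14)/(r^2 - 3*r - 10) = (-r^2 - 5*r + 14)/(-r^2 + 3*r + 10)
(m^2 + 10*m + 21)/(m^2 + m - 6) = (m + 7)/(m - 2)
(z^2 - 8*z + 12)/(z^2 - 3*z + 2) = (z - 6)/(z - 1)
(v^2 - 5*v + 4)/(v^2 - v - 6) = (-v^2 + 5*v - 4)/(-v^2 + v + 6)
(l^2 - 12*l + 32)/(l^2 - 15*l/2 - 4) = 2*(l - 4)/(2*l + 1)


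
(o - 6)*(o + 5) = o^2 - o - 30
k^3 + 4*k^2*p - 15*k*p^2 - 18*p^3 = (k - 3*p)*(k + p)*(k + 6*p)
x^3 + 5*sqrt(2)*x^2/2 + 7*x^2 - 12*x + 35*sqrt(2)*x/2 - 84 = (x + 7)*(x - 3*sqrt(2)/2)*(x + 4*sqrt(2))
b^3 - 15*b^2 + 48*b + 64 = (b - 8)^2*(b + 1)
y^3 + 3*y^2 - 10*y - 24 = (y - 3)*(y + 2)*(y + 4)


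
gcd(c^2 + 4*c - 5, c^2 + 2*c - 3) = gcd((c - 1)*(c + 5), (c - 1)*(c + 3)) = c - 1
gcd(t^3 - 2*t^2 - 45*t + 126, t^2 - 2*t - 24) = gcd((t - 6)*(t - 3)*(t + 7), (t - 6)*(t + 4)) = t - 6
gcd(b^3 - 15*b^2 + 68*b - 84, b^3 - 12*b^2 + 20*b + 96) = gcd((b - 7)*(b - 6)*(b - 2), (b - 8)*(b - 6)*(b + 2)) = b - 6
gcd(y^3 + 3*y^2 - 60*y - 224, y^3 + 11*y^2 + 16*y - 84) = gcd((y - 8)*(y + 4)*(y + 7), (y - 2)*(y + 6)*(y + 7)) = y + 7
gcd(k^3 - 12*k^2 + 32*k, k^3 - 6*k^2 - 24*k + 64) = k - 8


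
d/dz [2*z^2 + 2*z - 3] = 4*z + 2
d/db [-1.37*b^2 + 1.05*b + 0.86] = 1.05 - 2.74*b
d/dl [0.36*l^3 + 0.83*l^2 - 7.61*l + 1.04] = 1.08*l^2 + 1.66*l - 7.61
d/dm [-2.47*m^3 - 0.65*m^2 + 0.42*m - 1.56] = -7.41*m^2 - 1.3*m + 0.42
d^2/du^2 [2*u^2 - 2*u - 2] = 4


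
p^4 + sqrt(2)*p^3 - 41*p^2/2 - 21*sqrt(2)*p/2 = p*(p - 3*sqrt(2))*(p + sqrt(2)/2)*(p + 7*sqrt(2)/2)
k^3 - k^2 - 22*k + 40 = (k - 4)*(k - 2)*(k + 5)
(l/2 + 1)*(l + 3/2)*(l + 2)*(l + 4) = l^4/2 + 19*l^3/4 + 16*l^2 + 23*l + 12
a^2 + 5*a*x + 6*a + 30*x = (a + 6)*(a + 5*x)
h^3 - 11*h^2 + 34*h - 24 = (h - 6)*(h - 4)*(h - 1)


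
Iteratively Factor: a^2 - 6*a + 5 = (a - 1)*(a - 5)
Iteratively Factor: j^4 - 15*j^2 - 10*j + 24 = (j - 4)*(j^3 + 4*j^2 + j - 6) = (j - 4)*(j - 1)*(j^2 + 5*j + 6) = (j - 4)*(j - 1)*(j + 3)*(j + 2)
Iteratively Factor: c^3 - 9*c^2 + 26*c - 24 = (c - 3)*(c^2 - 6*c + 8) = (c - 4)*(c - 3)*(c - 2)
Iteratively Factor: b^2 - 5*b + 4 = (b - 1)*(b - 4)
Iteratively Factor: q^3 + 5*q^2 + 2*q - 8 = (q + 4)*(q^2 + q - 2) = (q + 2)*(q + 4)*(q - 1)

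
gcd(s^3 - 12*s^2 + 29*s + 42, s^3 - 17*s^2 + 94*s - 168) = s^2 - 13*s + 42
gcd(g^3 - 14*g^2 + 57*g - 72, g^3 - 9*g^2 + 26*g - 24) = g - 3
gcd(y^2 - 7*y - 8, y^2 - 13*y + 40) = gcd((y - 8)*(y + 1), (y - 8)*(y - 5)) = y - 8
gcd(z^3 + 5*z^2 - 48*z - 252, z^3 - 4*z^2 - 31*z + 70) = z - 7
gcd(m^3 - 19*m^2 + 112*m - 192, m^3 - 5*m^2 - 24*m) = m - 8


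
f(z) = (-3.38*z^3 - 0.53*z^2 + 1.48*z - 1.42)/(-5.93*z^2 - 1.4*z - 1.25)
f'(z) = (11.86*z + 1.4)*(-3.38*z^3 - 0.53*z^2 + 1.48*z - 1.42)/(-5.93*z^2 - 1.4*z - 1.25)^2 + (-10.14*z^2 - 1.06*z + 1.48)/(-5.93*z^2 - 1.4*z - 1.25)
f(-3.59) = -1.97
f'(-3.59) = 0.61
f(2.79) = 1.46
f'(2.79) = 0.59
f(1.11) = 0.50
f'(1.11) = 0.49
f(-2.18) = -1.06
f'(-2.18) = 0.70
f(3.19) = 1.69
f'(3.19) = 0.59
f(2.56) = 1.32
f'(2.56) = 0.59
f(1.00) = 0.45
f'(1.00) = 0.44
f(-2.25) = -1.10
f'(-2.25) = 0.69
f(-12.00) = -6.85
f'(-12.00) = 0.57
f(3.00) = 1.58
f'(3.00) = 0.59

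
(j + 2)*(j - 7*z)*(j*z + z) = j^3*z - 7*j^2*z^2 + 3*j^2*z - 21*j*z^2 + 2*j*z - 14*z^2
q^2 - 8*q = q*(q - 8)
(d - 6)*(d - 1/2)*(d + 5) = d^3 - 3*d^2/2 - 59*d/2 + 15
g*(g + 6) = g^2 + 6*g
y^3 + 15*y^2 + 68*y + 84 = (y + 2)*(y + 6)*(y + 7)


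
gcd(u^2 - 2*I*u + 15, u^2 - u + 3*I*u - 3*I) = u + 3*I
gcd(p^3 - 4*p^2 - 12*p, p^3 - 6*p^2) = p^2 - 6*p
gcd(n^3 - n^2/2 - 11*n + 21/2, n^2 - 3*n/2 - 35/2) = n + 7/2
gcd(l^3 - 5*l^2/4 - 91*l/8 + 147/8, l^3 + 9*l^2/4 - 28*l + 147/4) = l^2 - 19*l/4 + 21/4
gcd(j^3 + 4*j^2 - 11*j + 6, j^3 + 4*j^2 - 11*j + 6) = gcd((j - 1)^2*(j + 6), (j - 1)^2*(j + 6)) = j^3 + 4*j^2 - 11*j + 6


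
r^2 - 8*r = r*(r - 8)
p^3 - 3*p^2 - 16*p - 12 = (p - 6)*(p + 1)*(p + 2)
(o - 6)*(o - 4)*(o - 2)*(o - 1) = o^4 - 13*o^3 + 56*o^2 - 92*o + 48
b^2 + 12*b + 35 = (b + 5)*(b + 7)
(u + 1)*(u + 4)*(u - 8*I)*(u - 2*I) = u^4 + 5*u^3 - 10*I*u^3 - 12*u^2 - 50*I*u^2 - 80*u - 40*I*u - 64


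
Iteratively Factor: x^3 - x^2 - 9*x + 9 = (x - 1)*(x^2 - 9) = (x - 3)*(x - 1)*(x + 3)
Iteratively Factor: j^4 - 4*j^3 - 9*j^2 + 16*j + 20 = (j + 1)*(j^3 - 5*j^2 - 4*j + 20) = (j - 2)*(j + 1)*(j^2 - 3*j - 10) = (j - 5)*(j - 2)*(j + 1)*(j + 2)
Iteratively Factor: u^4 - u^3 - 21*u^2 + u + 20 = (u + 1)*(u^3 - 2*u^2 - 19*u + 20) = (u + 1)*(u + 4)*(u^2 - 6*u + 5) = (u - 1)*(u + 1)*(u + 4)*(u - 5)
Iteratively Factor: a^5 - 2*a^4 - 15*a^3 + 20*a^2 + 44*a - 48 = (a - 1)*(a^4 - a^3 - 16*a^2 + 4*a + 48) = (a - 4)*(a - 1)*(a^3 + 3*a^2 - 4*a - 12) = (a - 4)*(a - 1)*(a + 3)*(a^2 - 4) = (a - 4)*(a - 1)*(a + 2)*(a + 3)*(a - 2)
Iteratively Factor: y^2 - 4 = (y - 2)*(y + 2)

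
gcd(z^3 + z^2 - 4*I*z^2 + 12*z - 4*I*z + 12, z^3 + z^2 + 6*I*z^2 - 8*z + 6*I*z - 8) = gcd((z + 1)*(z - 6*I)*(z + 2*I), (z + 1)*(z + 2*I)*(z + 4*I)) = z^2 + z*(1 + 2*I) + 2*I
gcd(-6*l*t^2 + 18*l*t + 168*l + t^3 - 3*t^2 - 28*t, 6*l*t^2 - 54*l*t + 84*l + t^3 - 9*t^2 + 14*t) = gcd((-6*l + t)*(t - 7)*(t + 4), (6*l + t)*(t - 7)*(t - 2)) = t - 7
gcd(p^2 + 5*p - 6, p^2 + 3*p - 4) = p - 1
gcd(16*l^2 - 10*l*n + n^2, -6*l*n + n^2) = 1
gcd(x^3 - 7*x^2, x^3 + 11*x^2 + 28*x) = x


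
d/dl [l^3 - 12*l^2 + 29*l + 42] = 3*l^2 - 24*l + 29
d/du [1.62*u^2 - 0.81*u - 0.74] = 3.24*u - 0.81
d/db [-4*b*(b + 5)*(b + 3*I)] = -12*b^2 - b*(40 + 24*I) - 60*I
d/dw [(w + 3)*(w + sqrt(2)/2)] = 2*w + sqrt(2)/2 + 3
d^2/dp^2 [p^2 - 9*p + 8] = 2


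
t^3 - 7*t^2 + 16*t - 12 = (t - 3)*(t - 2)^2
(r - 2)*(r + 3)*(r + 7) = r^3 + 8*r^2 + r - 42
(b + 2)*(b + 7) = b^2 + 9*b + 14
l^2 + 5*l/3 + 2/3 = (l + 2/3)*(l + 1)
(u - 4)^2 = u^2 - 8*u + 16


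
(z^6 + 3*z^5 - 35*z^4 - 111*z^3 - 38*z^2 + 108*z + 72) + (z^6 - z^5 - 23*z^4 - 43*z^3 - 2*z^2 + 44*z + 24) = 2*z^6 + 2*z^5 - 58*z^4 - 154*z^3 - 40*z^2 + 152*z + 96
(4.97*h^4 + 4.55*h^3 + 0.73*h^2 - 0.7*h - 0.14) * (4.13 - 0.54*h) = -2.6838*h^5 + 18.0691*h^4 + 18.3973*h^3 + 3.3929*h^2 - 2.8154*h - 0.5782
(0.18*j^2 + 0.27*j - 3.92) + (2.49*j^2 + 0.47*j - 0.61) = 2.67*j^2 + 0.74*j - 4.53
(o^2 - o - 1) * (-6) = -6*o^2 + 6*o + 6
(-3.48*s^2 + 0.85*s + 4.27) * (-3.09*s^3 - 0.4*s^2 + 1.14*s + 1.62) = 10.7532*s^5 - 1.2345*s^4 - 17.5015*s^3 - 6.3766*s^2 + 6.2448*s + 6.9174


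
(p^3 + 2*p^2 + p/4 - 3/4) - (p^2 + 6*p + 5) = p^3 + p^2 - 23*p/4 - 23/4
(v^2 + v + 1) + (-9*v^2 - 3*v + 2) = -8*v^2 - 2*v + 3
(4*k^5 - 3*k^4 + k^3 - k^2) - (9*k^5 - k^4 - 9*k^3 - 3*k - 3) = -5*k^5 - 2*k^4 + 10*k^3 - k^2 + 3*k + 3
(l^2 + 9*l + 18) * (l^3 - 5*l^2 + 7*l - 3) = l^5 + 4*l^4 - 20*l^3 - 30*l^2 + 99*l - 54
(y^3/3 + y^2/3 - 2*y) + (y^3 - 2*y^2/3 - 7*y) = 4*y^3/3 - y^2/3 - 9*y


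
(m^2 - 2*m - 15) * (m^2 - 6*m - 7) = m^4 - 8*m^3 - 10*m^2 + 104*m + 105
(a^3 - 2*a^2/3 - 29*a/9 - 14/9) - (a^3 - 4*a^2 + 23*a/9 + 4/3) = 10*a^2/3 - 52*a/9 - 26/9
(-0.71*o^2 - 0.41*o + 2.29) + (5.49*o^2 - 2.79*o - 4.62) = 4.78*o^2 - 3.2*o - 2.33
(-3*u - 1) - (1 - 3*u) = -2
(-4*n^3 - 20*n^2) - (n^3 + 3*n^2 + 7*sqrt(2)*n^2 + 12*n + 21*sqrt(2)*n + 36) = -5*n^3 - 23*n^2 - 7*sqrt(2)*n^2 - 21*sqrt(2)*n - 12*n - 36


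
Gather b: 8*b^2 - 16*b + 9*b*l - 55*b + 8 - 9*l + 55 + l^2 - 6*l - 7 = 8*b^2 + b*(9*l - 71) + l^2 - 15*l + 56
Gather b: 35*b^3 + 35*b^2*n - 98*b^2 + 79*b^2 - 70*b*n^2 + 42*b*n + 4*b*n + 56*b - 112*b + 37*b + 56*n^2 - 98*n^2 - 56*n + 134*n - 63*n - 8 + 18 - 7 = 35*b^3 + b^2*(35*n - 19) + b*(-70*n^2 + 46*n - 19) - 42*n^2 + 15*n + 3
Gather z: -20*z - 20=-20*z - 20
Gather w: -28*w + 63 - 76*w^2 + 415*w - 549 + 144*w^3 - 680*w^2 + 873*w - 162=144*w^3 - 756*w^2 + 1260*w - 648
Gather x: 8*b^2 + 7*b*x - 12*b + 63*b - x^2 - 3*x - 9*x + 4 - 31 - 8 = 8*b^2 + 51*b - x^2 + x*(7*b - 12) - 35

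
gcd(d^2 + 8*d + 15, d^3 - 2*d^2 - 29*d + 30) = d + 5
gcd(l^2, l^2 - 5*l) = l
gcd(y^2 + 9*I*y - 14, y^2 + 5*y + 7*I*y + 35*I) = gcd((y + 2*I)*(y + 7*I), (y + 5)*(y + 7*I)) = y + 7*I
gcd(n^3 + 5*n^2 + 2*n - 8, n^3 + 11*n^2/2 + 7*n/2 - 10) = n^2 + 3*n - 4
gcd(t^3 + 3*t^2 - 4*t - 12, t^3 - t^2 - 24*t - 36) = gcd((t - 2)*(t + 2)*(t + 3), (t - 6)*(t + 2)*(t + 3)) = t^2 + 5*t + 6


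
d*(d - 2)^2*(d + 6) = d^4 + 2*d^3 - 20*d^2 + 24*d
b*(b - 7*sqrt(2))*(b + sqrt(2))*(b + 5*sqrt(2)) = b^4 - sqrt(2)*b^3 - 74*b^2 - 70*sqrt(2)*b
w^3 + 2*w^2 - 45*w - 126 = (w - 7)*(w + 3)*(w + 6)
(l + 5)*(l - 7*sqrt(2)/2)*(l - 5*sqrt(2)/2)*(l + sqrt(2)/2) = l^4 - 11*sqrt(2)*l^3/2 + 5*l^3 - 55*sqrt(2)*l^2/2 + 23*l^2/2 + 35*sqrt(2)*l/4 + 115*l/2 + 175*sqrt(2)/4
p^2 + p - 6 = (p - 2)*(p + 3)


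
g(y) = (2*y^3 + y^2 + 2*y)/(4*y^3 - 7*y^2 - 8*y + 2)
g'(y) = (-12*y^2 + 14*y + 8)*(2*y^3 + y^2 + 2*y)/(4*y^3 - 7*y^2 - 8*y + 2)^2 + (6*y^2 + 2*y + 2)/(4*y^3 - 7*y^2 - 8*y + 2)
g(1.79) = -1.55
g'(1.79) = -2.81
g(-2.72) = 0.35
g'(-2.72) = 0.01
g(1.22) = -0.69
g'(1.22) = -0.77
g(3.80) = 1.46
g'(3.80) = -0.75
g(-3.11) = 0.35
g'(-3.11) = -0.00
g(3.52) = 1.73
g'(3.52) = -1.22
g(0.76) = -0.47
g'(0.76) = -0.24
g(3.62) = 1.62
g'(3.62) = -1.01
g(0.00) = 0.00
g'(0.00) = 1.00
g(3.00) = 3.00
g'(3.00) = -4.87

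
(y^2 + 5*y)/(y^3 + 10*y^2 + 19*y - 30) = y/(y^2 + 5*y - 6)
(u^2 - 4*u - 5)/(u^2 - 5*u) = (u + 1)/u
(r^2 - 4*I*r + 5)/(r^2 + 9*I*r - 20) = (r^2 - 4*I*r + 5)/(r^2 + 9*I*r - 20)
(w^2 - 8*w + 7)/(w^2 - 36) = (w^2 - 8*w + 7)/(w^2 - 36)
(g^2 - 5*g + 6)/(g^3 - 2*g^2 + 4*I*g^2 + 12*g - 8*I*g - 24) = (g - 3)/(g^2 + 4*I*g + 12)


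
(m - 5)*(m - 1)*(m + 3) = m^3 - 3*m^2 - 13*m + 15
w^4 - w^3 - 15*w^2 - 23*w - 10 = (w - 5)*(w + 1)^2*(w + 2)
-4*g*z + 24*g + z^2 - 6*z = (-4*g + z)*(z - 6)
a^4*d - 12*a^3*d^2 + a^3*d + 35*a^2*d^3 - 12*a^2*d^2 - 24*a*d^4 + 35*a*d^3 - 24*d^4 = (a - 8*d)*(a - 3*d)*(a - d)*(a*d + d)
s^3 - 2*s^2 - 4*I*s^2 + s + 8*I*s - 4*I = (s - 1)^2*(s - 4*I)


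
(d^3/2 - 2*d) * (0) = 0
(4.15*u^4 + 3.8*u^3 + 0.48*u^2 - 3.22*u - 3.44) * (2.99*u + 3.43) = 12.4085*u^5 + 25.5965*u^4 + 14.4692*u^3 - 7.9814*u^2 - 21.3302*u - 11.7992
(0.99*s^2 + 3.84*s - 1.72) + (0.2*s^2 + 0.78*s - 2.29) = 1.19*s^2 + 4.62*s - 4.01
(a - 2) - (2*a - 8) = 6 - a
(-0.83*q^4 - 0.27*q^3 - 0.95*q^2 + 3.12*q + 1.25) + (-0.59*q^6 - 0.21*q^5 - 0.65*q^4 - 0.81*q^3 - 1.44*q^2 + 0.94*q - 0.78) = -0.59*q^6 - 0.21*q^5 - 1.48*q^4 - 1.08*q^3 - 2.39*q^2 + 4.06*q + 0.47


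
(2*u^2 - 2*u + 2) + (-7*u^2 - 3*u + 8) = -5*u^2 - 5*u + 10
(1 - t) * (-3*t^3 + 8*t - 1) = 3*t^4 - 3*t^3 - 8*t^2 + 9*t - 1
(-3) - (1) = -4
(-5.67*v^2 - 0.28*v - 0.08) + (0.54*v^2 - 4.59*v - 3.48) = -5.13*v^2 - 4.87*v - 3.56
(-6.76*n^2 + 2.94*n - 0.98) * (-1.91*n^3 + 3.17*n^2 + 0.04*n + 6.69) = 12.9116*n^5 - 27.0446*n^4 + 10.9212*n^3 - 48.2134*n^2 + 19.6294*n - 6.5562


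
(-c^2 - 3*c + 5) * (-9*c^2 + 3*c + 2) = 9*c^4 + 24*c^3 - 56*c^2 + 9*c + 10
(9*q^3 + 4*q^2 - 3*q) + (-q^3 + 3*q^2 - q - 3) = 8*q^3 + 7*q^2 - 4*q - 3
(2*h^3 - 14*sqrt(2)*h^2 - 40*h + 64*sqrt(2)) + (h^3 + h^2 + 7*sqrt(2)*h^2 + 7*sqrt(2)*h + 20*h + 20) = 3*h^3 - 7*sqrt(2)*h^2 + h^2 - 20*h + 7*sqrt(2)*h + 20 + 64*sqrt(2)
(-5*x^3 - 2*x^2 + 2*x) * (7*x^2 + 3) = -35*x^5 - 14*x^4 - x^3 - 6*x^2 + 6*x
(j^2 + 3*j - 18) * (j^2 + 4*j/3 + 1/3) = j^4 + 13*j^3/3 - 41*j^2/3 - 23*j - 6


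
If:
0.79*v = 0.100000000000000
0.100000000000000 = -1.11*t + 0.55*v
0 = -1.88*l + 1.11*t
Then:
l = -0.02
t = -0.03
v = 0.13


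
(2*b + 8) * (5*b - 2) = 10*b^2 + 36*b - 16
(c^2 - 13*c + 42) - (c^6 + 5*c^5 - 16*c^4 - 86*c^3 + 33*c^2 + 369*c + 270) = -c^6 - 5*c^5 + 16*c^4 + 86*c^3 - 32*c^2 - 382*c - 228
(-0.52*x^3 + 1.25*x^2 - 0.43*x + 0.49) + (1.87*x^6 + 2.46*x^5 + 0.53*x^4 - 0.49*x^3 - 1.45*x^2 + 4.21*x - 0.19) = 1.87*x^6 + 2.46*x^5 + 0.53*x^4 - 1.01*x^3 - 0.2*x^2 + 3.78*x + 0.3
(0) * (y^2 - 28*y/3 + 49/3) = 0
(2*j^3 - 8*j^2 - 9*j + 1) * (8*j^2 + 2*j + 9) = 16*j^5 - 60*j^4 - 70*j^3 - 82*j^2 - 79*j + 9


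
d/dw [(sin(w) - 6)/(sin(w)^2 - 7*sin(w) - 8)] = (12*sin(w) + cos(w)^2 - 51)*cos(w)/((sin(w) - 8)^2*(sin(w) + 1)^2)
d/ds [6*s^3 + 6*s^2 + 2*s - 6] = 18*s^2 + 12*s + 2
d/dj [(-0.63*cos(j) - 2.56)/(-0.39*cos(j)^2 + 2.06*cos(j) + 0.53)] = (0.2457*cos(j)^2 + 1.9968*cos(j) - 4.9397)*sin(j)/(0.1521*cos(j)^4 - 1.6068*cos(j)^3 + 3.8302*cos(j)^2 + 2.1836*cos(j) + 0.2809)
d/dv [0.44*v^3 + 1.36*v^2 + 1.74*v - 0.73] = 1.32*v^2 + 2.72*v + 1.74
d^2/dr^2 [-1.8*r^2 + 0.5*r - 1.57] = -3.60000000000000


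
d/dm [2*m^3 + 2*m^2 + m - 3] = 6*m^2 + 4*m + 1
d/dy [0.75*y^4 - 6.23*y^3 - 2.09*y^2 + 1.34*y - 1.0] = 3.0*y^3 - 18.69*y^2 - 4.18*y + 1.34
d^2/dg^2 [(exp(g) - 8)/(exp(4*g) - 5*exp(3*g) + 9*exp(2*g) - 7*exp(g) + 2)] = (9*exp(4*g) - 147*exp(3*g) + 396*exp(2*g) - 234*exp(g) - 108)*exp(g)/(exp(8*g) - 11*exp(7*g) + 52*exp(6*g) - 138*exp(5*g) + 225*exp(4*g) - 231*exp(3*g) + 146*exp(2*g) - 52*exp(g) + 8)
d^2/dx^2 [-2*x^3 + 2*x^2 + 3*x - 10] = 4 - 12*x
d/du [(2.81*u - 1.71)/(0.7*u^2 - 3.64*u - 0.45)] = (-1.967*u^2 + 2.394*u - 7.4889)/(0.49*u^4 - 5.096*u^3 + 12.6196*u^2 + 3.276*u + 0.2025)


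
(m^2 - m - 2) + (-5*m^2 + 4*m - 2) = -4*m^2 + 3*m - 4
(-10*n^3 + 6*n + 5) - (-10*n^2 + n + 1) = -10*n^3 + 10*n^2 + 5*n + 4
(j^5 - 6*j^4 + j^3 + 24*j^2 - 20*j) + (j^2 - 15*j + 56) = j^5 - 6*j^4 + j^3 + 25*j^2 - 35*j + 56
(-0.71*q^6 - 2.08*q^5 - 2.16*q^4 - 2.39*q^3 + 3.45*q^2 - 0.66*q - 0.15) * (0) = 0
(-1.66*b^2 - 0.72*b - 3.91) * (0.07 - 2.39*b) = 3.9674*b^3 + 1.6046*b^2 + 9.2945*b - 0.2737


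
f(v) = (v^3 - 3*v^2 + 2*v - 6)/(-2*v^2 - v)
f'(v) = (4*v + 1)*(v^3 - 3*v^2 + 2*v - 6)/(-2*v^2 - v)^2 + (3*v^2 - 6*v + 2)/(-2*v^2 - v)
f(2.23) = 0.44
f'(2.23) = -0.65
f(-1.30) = 7.63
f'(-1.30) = 8.25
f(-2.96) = 4.40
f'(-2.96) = 0.12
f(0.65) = 3.81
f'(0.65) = -8.75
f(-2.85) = 4.42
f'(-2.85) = 0.19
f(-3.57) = 4.42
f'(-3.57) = -0.14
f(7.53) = -2.20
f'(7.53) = -0.48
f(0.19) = 21.82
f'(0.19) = -150.16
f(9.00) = -2.91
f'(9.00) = -0.49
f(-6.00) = 5.18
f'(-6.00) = -0.41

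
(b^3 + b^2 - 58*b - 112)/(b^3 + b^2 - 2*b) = (b^2 - b - 56)/(b*(b - 1))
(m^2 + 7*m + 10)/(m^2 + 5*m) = (m + 2)/m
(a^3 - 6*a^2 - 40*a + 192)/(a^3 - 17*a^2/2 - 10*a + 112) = 2*(a + 6)/(2*a + 7)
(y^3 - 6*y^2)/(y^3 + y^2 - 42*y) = y/(y + 7)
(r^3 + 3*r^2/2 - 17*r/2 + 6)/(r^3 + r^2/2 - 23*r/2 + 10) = (2*r - 3)/(2*r - 5)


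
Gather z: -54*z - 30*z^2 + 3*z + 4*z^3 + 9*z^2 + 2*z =4*z^3 - 21*z^2 - 49*z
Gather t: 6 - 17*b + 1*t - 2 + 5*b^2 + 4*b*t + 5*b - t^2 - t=5*b^2 + 4*b*t - 12*b - t^2 + 4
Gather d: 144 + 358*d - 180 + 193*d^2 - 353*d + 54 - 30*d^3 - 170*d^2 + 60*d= -30*d^3 + 23*d^2 + 65*d + 18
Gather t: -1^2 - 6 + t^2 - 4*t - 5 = t^2 - 4*t - 12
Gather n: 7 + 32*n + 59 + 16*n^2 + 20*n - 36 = 16*n^2 + 52*n + 30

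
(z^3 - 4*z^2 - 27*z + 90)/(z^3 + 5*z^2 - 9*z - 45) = (z - 6)/(z + 3)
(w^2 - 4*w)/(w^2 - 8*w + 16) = w/(w - 4)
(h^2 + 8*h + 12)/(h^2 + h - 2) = (h + 6)/(h - 1)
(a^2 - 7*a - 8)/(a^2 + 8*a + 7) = (a - 8)/(a + 7)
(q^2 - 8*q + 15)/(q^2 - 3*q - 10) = (q - 3)/(q + 2)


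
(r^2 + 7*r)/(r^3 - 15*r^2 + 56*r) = (r + 7)/(r^2 - 15*r + 56)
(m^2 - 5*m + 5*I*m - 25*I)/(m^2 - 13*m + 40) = (m + 5*I)/(m - 8)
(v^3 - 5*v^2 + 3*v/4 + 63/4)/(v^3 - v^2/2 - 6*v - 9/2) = (v - 7/2)/(v + 1)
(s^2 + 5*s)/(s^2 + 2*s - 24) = s*(s + 5)/(s^2 + 2*s - 24)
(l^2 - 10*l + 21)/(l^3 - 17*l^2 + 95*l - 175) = (l - 3)/(l^2 - 10*l + 25)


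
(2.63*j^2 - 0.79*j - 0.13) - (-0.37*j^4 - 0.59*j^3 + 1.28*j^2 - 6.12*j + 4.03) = 0.37*j^4 + 0.59*j^3 + 1.35*j^2 + 5.33*j - 4.16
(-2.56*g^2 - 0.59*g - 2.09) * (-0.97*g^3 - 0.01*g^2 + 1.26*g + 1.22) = 2.4832*g^5 + 0.5979*g^4 - 1.1924*g^3 - 3.8457*g^2 - 3.3532*g - 2.5498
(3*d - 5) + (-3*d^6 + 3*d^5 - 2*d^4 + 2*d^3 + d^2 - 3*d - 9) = -3*d^6 + 3*d^5 - 2*d^4 + 2*d^3 + d^2 - 14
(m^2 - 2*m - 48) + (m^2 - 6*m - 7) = 2*m^2 - 8*m - 55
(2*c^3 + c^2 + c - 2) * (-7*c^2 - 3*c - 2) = -14*c^5 - 13*c^4 - 14*c^3 + 9*c^2 + 4*c + 4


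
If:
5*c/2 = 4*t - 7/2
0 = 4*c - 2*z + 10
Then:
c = z/2 - 5/2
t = 5*z/16 - 11/16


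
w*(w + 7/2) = w^2 + 7*w/2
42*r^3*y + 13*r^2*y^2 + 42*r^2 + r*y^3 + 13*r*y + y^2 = (6*r + y)*(7*r + y)*(r*y + 1)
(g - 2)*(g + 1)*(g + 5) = g^3 + 4*g^2 - 7*g - 10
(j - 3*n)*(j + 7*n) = j^2 + 4*j*n - 21*n^2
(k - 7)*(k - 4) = k^2 - 11*k + 28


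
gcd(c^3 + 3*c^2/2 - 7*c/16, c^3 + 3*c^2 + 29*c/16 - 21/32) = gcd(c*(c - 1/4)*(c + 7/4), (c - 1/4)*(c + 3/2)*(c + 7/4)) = c^2 + 3*c/2 - 7/16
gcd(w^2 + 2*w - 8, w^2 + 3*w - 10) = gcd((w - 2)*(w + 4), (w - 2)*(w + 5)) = w - 2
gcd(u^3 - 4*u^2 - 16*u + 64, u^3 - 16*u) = u^2 - 16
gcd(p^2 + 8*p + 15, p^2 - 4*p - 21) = p + 3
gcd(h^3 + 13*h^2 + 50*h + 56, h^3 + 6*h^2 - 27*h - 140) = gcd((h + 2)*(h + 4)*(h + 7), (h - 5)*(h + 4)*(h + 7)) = h^2 + 11*h + 28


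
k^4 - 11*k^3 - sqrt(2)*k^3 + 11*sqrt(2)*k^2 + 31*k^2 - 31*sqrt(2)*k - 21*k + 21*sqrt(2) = (k - 7)*(k - 3)*(k - 1)*(k - sqrt(2))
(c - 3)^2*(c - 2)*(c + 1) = c^4 - 7*c^3 + 13*c^2 + 3*c - 18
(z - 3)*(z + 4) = z^2 + z - 12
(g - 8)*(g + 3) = g^2 - 5*g - 24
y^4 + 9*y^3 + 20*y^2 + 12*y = y*(y + 1)*(y + 2)*(y + 6)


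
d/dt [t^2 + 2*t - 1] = 2*t + 2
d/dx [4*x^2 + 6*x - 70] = 8*x + 6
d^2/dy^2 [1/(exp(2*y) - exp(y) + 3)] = ((1 - 4*exp(y))*(exp(2*y) - exp(y) + 3) + 2*(2*exp(y) - 1)^2*exp(y))*exp(y)/(exp(2*y) - exp(y) + 3)^3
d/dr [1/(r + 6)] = -1/(r + 6)^2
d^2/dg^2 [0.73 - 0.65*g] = 0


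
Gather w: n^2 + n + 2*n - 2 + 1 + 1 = n^2 + 3*n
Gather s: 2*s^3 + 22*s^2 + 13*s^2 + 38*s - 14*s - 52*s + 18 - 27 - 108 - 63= 2*s^3 + 35*s^2 - 28*s - 180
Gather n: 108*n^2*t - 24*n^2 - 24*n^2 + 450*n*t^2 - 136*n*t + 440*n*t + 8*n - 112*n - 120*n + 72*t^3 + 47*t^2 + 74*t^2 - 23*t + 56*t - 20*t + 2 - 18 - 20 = n^2*(108*t - 48) + n*(450*t^2 + 304*t - 224) + 72*t^3 + 121*t^2 + 13*t - 36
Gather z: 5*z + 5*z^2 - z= 5*z^2 + 4*z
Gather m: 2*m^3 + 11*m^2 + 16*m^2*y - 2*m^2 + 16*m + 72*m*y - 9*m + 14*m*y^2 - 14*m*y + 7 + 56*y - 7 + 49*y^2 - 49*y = 2*m^3 + m^2*(16*y + 9) + m*(14*y^2 + 58*y + 7) + 49*y^2 + 7*y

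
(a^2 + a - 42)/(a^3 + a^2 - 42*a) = 1/a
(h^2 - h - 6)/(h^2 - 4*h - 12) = (h - 3)/(h - 6)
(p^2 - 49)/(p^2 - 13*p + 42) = (p + 7)/(p - 6)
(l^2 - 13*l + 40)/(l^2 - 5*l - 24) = (l - 5)/(l + 3)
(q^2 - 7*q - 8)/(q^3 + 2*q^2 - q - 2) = (q - 8)/(q^2 + q - 2)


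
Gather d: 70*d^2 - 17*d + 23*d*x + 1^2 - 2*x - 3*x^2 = 70*d^2 + d*(23*x - 17) - 3*x^2 - 2*x + 1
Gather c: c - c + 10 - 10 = 0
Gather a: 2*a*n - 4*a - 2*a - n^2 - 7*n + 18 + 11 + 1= a*(2*n - 6) - n^2 - 7*n + 30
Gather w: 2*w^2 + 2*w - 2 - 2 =2*w^2 + 2*w - 4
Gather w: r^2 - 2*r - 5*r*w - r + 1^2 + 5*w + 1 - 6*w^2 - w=r^2 - 3*r - 6*w^2 + w*(4 - 5*r) + 2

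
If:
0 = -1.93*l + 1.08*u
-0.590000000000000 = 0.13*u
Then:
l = -2.54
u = -4.54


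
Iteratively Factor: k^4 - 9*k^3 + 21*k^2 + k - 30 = (k - 3)*(k^3 - 6*k^2 + 3*k + 10) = (k - 3)*(k - 2)*(k^2 - 4*k - 5) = (k - 5)*(k - 3)*(k - 2)*(k + 1)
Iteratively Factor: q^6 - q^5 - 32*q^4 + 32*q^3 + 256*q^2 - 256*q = (q - 4)*(q^5 + 3*q^4 - 20*q^3 - 48*q^2 + 64*q) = (q - 4)*(q + 4)*(q^4 - q^3 - 16*q^2 + 16*q) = (q - 4)*(q - 1)*(q + 4)*(q^3 - 16*q) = (q - 4)^2*(q - 1)*(q + 4)*(q^2 + 4*q) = q*(q - 4)^2*(q - 1)*(q + 4)*(q + 4)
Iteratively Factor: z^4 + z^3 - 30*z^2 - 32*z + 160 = (z + 4)*(z^3 - 3*z^2 - 18*z + 40) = (z - 2)*(z + 4)*(z^2 - z - 20) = (z - 2)*(z + 4)^2*(z - 5)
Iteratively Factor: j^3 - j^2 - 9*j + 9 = (j - 1)*(j^2 - 9) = (j - 1)*(j + 3)*(j - 3)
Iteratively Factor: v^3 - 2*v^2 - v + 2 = (v - 1)*(v^2 - v - 2) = (v - 2)*(v - 1)*(v + 1)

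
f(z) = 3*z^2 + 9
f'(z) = 6*z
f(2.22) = 23.79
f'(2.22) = 13.32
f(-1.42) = 15.05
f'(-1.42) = -8.52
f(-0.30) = 9.27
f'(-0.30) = -1.80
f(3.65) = 48.97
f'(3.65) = 21.90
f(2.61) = 29.44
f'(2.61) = 15.66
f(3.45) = 44.71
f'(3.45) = 20.70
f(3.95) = 55.81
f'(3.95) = 23.70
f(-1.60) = 16.68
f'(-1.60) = -9.60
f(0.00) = 9.00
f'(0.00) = 0.00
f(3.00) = 36.00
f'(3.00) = 18.00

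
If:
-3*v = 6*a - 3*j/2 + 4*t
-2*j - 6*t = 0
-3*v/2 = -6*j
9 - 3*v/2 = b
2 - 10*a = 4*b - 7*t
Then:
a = -187/133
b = 2313/665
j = 612/665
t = -204/665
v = 2448/665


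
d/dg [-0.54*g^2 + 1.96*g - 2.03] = 1.96 - 1.08*g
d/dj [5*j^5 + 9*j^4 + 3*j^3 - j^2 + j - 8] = 25*j^4 + 36*j^3 + 9*j^2 - 2*j + 1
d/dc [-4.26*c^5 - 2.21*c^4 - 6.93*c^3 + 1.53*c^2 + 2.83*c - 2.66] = -21.3*c^4 - 8.84*c^3 - 20.79*c^2 + 3.06*c + 2.83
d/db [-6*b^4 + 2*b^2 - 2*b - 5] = -24*b^3 + 4*b - 2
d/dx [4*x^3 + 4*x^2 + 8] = 4*x*(3*x + 2)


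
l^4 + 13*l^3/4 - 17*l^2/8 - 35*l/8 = l*(l - 5/4)*(l + 1)*(l + 7/2)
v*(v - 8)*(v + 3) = v^3 - 5*v^2 - 24*v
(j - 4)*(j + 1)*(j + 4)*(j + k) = j^4 + j^3*k + j^3 + j^2*k - 16*j^2 - 16*j*k - 16*j - 16*k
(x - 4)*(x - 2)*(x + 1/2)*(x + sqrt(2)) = x^4 - 11*x^3/2 + sqrt(2)*x^3 - 11*sqrt(2)*x^2/2 + 5*x^2 + 4*x + 5*sqrt(2)*x + 4*sqrt(2)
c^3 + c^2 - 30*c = c*(c - 5)*(c + 6)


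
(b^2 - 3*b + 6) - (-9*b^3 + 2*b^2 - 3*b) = 9*b^3 - b^2 + 6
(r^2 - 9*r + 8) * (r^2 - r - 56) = r^4 - 10*r^3 - 39*r^2 + 496*r - 448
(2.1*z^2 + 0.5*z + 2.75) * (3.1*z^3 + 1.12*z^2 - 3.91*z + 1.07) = 6.51*z^5 + 3.902*z^4 + 0.874000000000001*z^3 + 3.372*z^2 - 10.2175*z + 2.9425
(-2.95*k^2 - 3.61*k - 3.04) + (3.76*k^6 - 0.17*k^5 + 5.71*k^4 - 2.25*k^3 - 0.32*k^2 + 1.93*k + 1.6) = 3.76*k^6 - 0.17*k^5 + 5.71*k^4 - 2.25*k^3 - 3.27*k^2 - 1.68*k - 1.44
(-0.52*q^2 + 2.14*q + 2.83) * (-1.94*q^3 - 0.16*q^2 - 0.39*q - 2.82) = 1.0088*q^5 - 4.0684*q^4 - 5.6298*q^3 + 0.179*q^2 - 7.1385*q - 7.9806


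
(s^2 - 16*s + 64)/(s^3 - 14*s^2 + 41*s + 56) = (s - 8)/(s^2 - 6*s - 7)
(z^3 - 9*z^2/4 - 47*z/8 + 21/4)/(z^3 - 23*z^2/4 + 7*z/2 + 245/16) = 2*(4*z^2 + 5*z - 6)/(8*z^2 - 18*z - 35)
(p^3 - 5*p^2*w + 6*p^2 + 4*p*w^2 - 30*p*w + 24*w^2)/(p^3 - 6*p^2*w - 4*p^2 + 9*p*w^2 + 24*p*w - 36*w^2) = (p^3 - 5*p^2*w + 6*p^2 + 4*p*w^2 - 30*p*w + 24*w^2)/(p^3 - 6*p^2*w - 4*p^2 + 9*p*w^2 + 24*p*w - 36*w^2)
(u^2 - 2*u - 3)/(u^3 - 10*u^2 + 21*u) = (u + 1)/(u*(u - 7))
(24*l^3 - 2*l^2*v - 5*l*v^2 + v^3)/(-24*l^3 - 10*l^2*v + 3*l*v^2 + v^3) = (-4*l + v)/(4*l + v)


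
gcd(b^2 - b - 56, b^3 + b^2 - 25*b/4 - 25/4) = 1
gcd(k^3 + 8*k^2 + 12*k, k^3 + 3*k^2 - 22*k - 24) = k + 6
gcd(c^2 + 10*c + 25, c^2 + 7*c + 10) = c + 5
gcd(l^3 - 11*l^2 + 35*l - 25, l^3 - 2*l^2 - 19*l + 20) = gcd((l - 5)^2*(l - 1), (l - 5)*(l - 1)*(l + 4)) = l^2 - 6*l + 5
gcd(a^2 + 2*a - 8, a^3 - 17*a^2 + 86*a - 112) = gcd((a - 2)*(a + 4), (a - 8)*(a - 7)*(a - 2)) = a - 2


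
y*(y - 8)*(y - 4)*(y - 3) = y^4 - 15*y^3 + 68*y^2 - 96*y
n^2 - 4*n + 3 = (n - 3)*(n - 1)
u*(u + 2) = u^2 + 2*u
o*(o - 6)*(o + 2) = o^3 - 4*o^2 - 12*o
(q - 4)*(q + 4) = q^2 - 16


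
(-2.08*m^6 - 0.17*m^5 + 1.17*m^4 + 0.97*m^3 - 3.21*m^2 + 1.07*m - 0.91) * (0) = 0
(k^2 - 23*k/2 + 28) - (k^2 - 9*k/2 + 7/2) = 49/2 - 7*k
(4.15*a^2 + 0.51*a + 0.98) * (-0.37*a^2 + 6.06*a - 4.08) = -1.5355*a^4 + 24.9603*a^3 - 14.204*a^2 + 3.858*a - 3.9984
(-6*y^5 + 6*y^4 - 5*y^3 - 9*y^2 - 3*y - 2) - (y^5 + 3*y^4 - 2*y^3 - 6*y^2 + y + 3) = -7*y^5 + 3*y^4 - 3*y^3 - 3*y^2 - 4*y - 5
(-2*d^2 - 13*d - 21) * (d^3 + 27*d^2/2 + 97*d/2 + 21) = -2*d^5 - 40*d^4 - 587*d^3/2 - 956*d^2 - 2583*d/2 - 441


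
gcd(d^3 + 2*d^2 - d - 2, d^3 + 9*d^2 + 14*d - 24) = d - 1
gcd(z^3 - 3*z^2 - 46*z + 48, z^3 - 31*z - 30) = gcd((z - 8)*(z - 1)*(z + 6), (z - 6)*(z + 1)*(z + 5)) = 1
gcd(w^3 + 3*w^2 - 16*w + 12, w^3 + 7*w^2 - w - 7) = w - 1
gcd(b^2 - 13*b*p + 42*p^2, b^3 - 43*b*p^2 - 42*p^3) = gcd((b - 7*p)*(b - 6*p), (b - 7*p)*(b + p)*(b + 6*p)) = -b + 7*p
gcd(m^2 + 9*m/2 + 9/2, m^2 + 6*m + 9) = m + 3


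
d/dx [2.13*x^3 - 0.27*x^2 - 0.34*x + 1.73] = 6.39*x^2 - 0.54*x - 0.34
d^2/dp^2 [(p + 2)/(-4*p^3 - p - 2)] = 2*(-(p + 2)*(12*p^2 + 1)^2 + (12*p^2 + 12*p*(p + 2) + 1)*(4*p^3 + p + 2))/(4*p^3 + p + 2)^3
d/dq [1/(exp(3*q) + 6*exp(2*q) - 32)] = 3*(-exp(q) - 4)*exp(2*q)/(exp(3*q) + 6*exp(2*q) - 32)^2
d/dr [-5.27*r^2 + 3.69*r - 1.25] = 3.69 - 10.54*r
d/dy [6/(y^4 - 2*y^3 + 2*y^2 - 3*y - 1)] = 6*(-4*y^3 + 6*y^2 - 4*y + 3)/(-y^4 + 2*y^3 - 2*y^2 + 3*y + 1)^2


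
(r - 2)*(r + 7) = r^2 + 5*r - 14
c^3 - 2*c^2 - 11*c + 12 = (c - 4)*(c - 1)*(c + 3)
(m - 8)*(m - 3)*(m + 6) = m^3 - 5*m^2 - 42*m + 144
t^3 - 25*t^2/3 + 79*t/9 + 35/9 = (t - 7)*(t - 5/3)*(t + 1/3)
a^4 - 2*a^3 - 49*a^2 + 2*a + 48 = (a - 8)*(a - 1)*(a + 1)*(a + 6)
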